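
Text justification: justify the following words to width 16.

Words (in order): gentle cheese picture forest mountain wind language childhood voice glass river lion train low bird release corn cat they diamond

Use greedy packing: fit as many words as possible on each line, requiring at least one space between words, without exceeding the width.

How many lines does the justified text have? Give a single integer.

Line 1: ['gentle', 'cheese'] (min_width=13, slack=3)
Line 2: ['picture', 'forest'] (min_width=14, slack=2)
Line 3: ['mountain', 'wind'] (min_width=13, slack=3)
Line 4: ['language'] (min_width=8, slack=8)
Line 5: ['childhood', 'voice'] (min_width=15, slack=1)
Line 6: ['glass', 'river', 'lion'] (min_width=16, slack=0)
Line 7: ['train', 'low', 'bird'] (min_width=14, slack=2)
Line 8: ['release', 'corn', 'cat'] (min_width=16, slack=0)
Line 9: ['they', 'diamond'] (min_width=12, slack=4)
Total lines: 9

Answer: 9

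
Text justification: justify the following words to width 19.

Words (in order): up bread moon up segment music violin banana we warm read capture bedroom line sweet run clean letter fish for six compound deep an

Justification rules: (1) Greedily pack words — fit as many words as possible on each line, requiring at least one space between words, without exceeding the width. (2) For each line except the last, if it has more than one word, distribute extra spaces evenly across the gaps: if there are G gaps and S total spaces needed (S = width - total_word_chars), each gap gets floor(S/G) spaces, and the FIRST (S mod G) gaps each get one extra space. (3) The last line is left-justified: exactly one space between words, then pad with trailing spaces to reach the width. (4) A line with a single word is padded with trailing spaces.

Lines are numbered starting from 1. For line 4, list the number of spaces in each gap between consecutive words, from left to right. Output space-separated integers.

Answer: 2 2

Derivation:
Line 1: ['up', 'bread', 'moon', 'up'] (min_width=16, slack=3)
Line 2: ['segment', 'music'] (min_width=13, slack=6)
Line 3: ['violin', 'banana', 'we'] (min_width=16, slack=3)
Line 4: ['warm', 'read', 'capture'] (min_width=17, slack=2)
Line 5: ['bedroom', 'line', 'sweet'] (min_width=18, slack=1)
Line 6: ['run', 'clean', 'letter'] (min_width=16, slack=3)
Line 7: ['fish', 'for', 'six'] (min_width=12, slack=7)
Line 8: ['compound', 'deep', 'an'] (min_width=16, slack=3)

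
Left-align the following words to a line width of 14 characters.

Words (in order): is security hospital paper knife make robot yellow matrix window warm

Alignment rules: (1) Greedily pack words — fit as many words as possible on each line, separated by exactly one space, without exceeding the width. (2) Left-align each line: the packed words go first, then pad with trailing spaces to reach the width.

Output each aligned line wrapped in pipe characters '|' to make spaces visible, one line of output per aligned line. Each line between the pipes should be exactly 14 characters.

Line 1: ['is', 'security'] (min_width=11, slack=3)
Line 2: ['hospital', 'paper'] (min_width=14, slack=0)
Line 3: ['knife', 'make'] (min_width=10, slack=4)
Line 4: ['robot', 'yellow'] (min_width=12, slack=2)
Line 5: ['matrix', 'window'] (min_width=13, slack=1)
Line 6: ['warm'] (min_width=4, slack=10)

Answer: |is security   |
|hospital paper|
|knife make    |
|robot yellow  |
|matrix window |
|warm          |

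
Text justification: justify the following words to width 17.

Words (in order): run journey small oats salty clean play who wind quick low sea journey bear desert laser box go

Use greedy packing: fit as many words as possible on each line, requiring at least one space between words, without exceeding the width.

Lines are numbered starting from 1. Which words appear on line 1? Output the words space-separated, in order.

Line 1: ['run', 'journey', 'small'] (min_width=17, slack=0)
Line 2: ['oats', 'salty', 'clean'] (min_width=16, slack=1)
Line 3: ['play', 'who', 'wind'] (min_width=13, slack=4)
Line 4: ['quick', 'low', 'sea'] (min_width=13, slack=4)
Line 5: ['journey', 'bear'] (min_width=12, slack=5)
Line 6: ['desert', 'laser', 'box'] (min_width=16, slack=1)
Line 7: ['go'] (min_width=2, slack=15)

Answer: run journey small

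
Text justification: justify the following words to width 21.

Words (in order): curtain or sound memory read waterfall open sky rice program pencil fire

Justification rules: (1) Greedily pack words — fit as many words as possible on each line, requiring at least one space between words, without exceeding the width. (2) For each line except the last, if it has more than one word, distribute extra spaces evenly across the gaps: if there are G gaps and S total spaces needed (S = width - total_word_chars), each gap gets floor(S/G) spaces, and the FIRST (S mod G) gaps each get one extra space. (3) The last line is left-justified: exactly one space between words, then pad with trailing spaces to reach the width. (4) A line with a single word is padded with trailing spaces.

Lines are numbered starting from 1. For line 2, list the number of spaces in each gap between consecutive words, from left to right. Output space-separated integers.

Answer: 1 1

Derivation:
Line 1: ['curtain', 'or', 'sound'] (min_width=16, slack=5)
Line 2: ['memory', 'read', 'waterfall'] (min_width=21, slack=0)
Line 3: ['open', 'sky', 'rice', 'program'] (min_width=21, slack=0)
Line 4: ['pencil', 'fire'] (min_width=11, slack=10)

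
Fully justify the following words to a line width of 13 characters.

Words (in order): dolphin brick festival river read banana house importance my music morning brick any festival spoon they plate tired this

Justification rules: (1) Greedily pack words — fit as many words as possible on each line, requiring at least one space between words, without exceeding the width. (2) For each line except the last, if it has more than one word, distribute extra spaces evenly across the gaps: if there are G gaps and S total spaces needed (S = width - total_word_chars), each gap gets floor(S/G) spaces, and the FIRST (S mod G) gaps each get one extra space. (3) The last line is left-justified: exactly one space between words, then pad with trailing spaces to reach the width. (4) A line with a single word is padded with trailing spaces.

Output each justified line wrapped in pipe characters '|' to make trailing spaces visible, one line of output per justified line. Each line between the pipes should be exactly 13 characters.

Line 1: ['dolphin', 'brick'] (min_width=13, slack=0)
Line 2: ['festival'] (min_width=8, slack=5)
Line 3: ['river', 'read'] (min_width=10, slack=3)
Line 4: ['banana', 'house'] (min_width=12, slack=1)
Line 5: ['importance', 'my'] (min_width=13, slack=0)
Line 6: ['music', 'morning'] (min_width=13, slack=0)
Line 7: ['brick', 'any'] (min_width=9, slack=4)
Line 8: ['festival'] (min_width=8, slack=5)
Line 9: ['spoon', 'they'] (min_width=10, slack=3)
Line 10: ['plate', 'tired'] (min_width=11, slack=2)
Line 11: ['this'] (min_width=4, slack=9)

Answer: |dolphin brick|
|festival     |
|river    read|
|banana  house|
|importance my|
|music morning|
|brick     any|
|festival     |
|spoon    they|
|plate   tired|
|this         |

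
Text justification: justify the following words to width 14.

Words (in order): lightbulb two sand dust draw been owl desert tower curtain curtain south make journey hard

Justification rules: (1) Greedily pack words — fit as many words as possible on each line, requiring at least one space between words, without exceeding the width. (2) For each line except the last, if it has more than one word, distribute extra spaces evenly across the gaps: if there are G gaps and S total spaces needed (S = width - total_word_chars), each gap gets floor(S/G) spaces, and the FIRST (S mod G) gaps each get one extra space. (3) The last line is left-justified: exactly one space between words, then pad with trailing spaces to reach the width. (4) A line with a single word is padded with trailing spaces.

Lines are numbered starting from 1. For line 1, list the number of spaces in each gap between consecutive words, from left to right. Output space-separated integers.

Line 1: ['lightbulb', 'two'] (min_width=13, slack=1)
Line 2: ['sand', 'dust', 'draw'] (min_width=14, slack=0)
Line 3: ['been', 'owl'] (min_width=8, slack=6)
Line 4: ['desert', 'tower'] (min_width=12, slack=2)
Line 5: ['curtain'] (min_width=7, slack=7)
Line 6: ['curtain', 'south'] (min_width=13, slack=1)
Line 7: ['make', 'journey'] (min_width=12, slack=2)
Line 8: ['hard'] (min_width=4, slack=10)

Answer: 2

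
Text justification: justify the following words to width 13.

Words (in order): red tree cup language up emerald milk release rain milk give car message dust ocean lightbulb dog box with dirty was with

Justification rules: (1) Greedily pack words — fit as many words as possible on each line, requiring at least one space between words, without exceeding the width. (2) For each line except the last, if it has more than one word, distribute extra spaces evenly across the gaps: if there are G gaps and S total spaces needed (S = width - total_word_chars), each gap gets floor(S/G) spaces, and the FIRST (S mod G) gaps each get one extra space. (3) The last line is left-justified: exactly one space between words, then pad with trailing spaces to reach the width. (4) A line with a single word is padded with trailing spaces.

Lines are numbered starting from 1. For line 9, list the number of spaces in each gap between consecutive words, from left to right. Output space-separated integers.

Answer: 6

Derivation:
Line 1: ['red', 'tree', 'cup'] (min_width=12, slack=1)
Line 2: ['language', 'up'] (min_width=11, slack=2)
Line 3: ['emerald', 'milk'] (min_width=12, slack=1)
Line 4: ['release', 'rain'] (min_width=12, slack=1)
Line 5: ['milk', 'give', 'car'] (min_width=13, slack=0)
Line 6: ['message', 'dust'] (min_width=12, slack=1)
Line 7: ['ocean'] (min_width=5, slack=8)
Line 8: ['lightbulb', 'dog'] (min_width=13, slack=0)
Line 9: ['box', 'with'] (min_width=8, slack=5)
Line 10: ['dirty', 'was'] (min_width=9, slack=4)
Line 11: ['with'] (min_width=4, slack=9)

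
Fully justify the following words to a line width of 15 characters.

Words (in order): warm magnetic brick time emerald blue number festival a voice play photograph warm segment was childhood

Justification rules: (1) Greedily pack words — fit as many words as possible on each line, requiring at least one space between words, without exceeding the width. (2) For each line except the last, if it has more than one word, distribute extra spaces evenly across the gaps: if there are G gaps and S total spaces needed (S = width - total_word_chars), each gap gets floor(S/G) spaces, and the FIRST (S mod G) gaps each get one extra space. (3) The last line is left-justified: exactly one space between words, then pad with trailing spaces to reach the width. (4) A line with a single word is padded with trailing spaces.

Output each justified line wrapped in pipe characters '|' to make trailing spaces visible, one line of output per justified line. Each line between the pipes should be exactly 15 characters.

Line 1: ['warm', 'magnetic'] (min_width=13, slack=2)
Line 2: ['brick', 'time'] (min_width=10, slack=5)
Line 3: ['emerald', 'blue'] (min_width=12, slack=3)
Line 4: ['number', 'festival'] (min_width=15, slack=0)
Line 5: ['a', 'voice', 'play'] (min_width=12, slack=3)
Line 6: ['photograph', 'warm'] (min_width=15, slack=0)
Line 7: ['segment', 'was'] (min_width=11, slack=4)
Line 8: ['childhood'] (min_width=9, slack=6)

Answer: |warm   magnetic|
|brick      time|
|emerald    blue|
|number festival|
|a   voice  play|
|photograph warm|
|segment     was|
|childhood      |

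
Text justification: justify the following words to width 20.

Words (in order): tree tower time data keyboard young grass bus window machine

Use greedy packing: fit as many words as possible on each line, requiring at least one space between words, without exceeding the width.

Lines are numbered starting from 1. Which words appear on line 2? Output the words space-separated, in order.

Answer: keyboard young grass

Derivation:
Line 1: ['tree', 'tower', 'time', 'data'] (min_width=20, slack=0)
Line 2: ['keyboard', 'young', 'grass'] (min_width=20, slack=0)
Line 3: ['bus', 'window', 'machine'] (min_width=18, slack=2)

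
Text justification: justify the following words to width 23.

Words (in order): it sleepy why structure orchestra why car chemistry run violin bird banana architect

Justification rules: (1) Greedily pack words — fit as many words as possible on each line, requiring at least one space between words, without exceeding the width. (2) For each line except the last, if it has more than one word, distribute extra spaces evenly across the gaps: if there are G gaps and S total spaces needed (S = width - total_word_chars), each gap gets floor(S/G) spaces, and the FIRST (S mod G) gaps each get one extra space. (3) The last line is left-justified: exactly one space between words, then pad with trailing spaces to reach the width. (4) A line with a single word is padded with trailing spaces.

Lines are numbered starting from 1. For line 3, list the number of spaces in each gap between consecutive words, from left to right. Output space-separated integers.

Line 1: ['it', 'sleepy', 'why', 'structure'] (min_width=23, slack=0)
Line 2: ['orchestra', 'why', 'car'] (min_width=17, slack=6)
Line 3: ['chemistry', 'run', 'violin'] (min_width=20, slack=3)
Line 4: ['bird', 'banana', 'architect'] (min_width=21, slack=2)

Answer: 3 2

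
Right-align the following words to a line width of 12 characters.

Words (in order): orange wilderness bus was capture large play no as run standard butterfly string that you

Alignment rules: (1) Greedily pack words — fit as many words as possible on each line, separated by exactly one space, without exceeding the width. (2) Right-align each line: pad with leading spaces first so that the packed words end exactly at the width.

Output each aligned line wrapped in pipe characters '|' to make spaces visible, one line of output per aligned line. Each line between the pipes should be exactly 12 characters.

Line 1: ['orange'] (min_width=6, slack=6)
Line 2: ['wilderness'] (min_width=10, slack=2)
Line 3: ['bus', 'was'] (min_width=7, slack=5)
Line 4: ['capture'] (min_width=7, slack=5)
Line 5: ['large', 'play'] (min_width=10, slack=2)
Line 6: ['no', 'as', 'run'] (min_width=9, slack=3)
Line 7: ['standard'] (min_width=8, slack=4)
Line 8: ['butterfly'] (min_width=9, slack=3)
Line 9: ['string', 'that'] (min_width=11, slack=1)
Line 10: ['you'] (min_width=3, slack=9)

Answer: |      orange|
|  wilderness|
|     bus was|
|     capture|
|  large play|
|   no as run|
|    standard|
|   butterfly|
| string that|
|         you|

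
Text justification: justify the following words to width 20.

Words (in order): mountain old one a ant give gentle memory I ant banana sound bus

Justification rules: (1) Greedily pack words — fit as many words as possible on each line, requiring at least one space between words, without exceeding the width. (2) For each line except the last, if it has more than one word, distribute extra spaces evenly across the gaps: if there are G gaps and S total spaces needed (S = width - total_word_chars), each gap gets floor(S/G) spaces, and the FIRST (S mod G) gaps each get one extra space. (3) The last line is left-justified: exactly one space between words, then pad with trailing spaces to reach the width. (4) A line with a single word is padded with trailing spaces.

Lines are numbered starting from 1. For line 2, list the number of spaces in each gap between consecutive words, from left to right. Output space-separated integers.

Answer: 4 3

Derivation:
Line 1: ['mountain', 'old', 'one', 'a'] (min_width=18, slack=2)
Line 2: ['ant', 'give', 'gentle'] (min_width=15, slack=5)
Line 3: ['memory', 'I', 'ant', 'banana'] (min_width=19, slack=1)
Line 4: ['sound', 'bus'] (min_width=9, slack=11)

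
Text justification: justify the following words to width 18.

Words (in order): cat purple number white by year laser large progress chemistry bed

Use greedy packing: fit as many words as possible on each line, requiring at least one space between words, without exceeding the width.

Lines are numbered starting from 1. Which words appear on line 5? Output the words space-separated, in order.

Answer: bed

Derivation:
Line 1: ['cat', 'purple', 'number'] (min_width=17, slack=1)
Line 2: ['white', 'by', 'year'] (min_width=13, slack=5)
Line 3: ['laser', 'large'] (min_width=11, slack=7)
Line 4: ['progress', 'chemistry'] (min_width=18, slack=0)
Line 5: ['bed'] (min_width=3, slack=15)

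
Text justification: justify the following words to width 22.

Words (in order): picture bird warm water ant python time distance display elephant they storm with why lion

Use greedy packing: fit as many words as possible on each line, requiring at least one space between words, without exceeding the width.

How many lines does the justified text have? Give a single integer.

Answer: 5

Derivation:
Line 1: ['picture', 'bird', 'warm'] (min_width=17, slack=5)
Line 2: ['water', 'ant', 'python', 'time'] (min_width=21, slack=1)
Line 3: ['distance', 'display'] (min_width=16, slack=6)
Line 4: ['elephant', 'they', 'storm'] (min_width=19, slack=3)
Line 5: ['with', 'why', 'lion'] (min_width=13, slack=9)
Total lines: 5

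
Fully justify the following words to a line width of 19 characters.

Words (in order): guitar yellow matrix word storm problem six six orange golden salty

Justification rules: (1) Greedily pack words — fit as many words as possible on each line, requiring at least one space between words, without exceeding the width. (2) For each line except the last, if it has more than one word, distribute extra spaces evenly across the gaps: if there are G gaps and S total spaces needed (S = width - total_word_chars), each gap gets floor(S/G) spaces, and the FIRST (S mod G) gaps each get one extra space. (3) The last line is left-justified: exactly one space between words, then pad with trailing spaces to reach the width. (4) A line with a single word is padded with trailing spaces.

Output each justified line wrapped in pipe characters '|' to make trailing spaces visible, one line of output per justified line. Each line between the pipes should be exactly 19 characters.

Answer: |guitar       yellow|
|matrix  word  storm|
|problem   six   six|
|orange golden salty|

Derivation:
Line 1: ['guitar', 'yellow'] (min_width=13, slack=6)
Line 2: ['matrix', 'word', 'storm'] (min_width=17, slack=2)
Line 3: ['problem', 'six', 'six'] (min_width=15, slack=4)
Line 4: ['orange', 'golden', 'salty'] (min_width=19, slack=0)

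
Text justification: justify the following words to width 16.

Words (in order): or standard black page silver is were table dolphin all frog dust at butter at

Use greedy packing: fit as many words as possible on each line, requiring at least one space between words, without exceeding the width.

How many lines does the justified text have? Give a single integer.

Answer: 6

Derivation:
Line 1: ['or', 'standard'] (min_width=11, slack=5)
Line 2: ['black', 'page'] (min_width=10, slack=6)
Line 3: ['silver', 'is', 'were'] (min_width=14, slack=2)
Line 4: ['table', 'dolphin'] (min_width=13, slack=3)
Line 5: ['all', 'frog', 'dust', 'at'] (min_width=16, slack=0)
Line 6: ['butter', 'at'] (min_width=9, slack=7)
Total lines: 6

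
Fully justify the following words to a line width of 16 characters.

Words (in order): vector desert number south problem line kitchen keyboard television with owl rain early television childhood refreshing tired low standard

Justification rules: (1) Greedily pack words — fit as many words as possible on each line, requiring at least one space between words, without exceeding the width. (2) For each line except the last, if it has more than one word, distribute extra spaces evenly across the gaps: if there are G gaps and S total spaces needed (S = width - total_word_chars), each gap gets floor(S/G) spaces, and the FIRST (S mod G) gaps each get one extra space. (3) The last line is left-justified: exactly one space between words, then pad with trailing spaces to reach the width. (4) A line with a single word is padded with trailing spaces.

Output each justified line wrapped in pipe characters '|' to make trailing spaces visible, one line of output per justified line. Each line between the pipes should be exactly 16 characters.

Answer: |vector    desert|
|number     south|
|problem     line|
|kitchen keyboard|
|television  with|
|owl  rain  early|
|television      |
|childhood       |
|refreshing tired|
|low standard    |

Derivation:
Line 1: ['vector', 'desert'] (min_width=13, slack=3)
Line 2: ['number', 'south'] (min_width=12, slack=4)
Line 3: ['problem', 'line'] (min_width=12, slack=4)
Line 4: ['kitchen', 'keyboard'] (min_width=16, slack=0)
Line 5: ['television', 'with'] (min_width=15, slack=1)
Line 6: ['owl', 'rain', 'early'] (min_width=14, slack=2)
Line 7: ['television'] (min_width=10, slack=6)
Line 8: ['childhood'] (min_width=9, slack=7)
Line 9: ['refreshing', 'tired'] (min_width=16, slack=0)
Line 10: ['low', 'standard'] (min_width=12, slack=4)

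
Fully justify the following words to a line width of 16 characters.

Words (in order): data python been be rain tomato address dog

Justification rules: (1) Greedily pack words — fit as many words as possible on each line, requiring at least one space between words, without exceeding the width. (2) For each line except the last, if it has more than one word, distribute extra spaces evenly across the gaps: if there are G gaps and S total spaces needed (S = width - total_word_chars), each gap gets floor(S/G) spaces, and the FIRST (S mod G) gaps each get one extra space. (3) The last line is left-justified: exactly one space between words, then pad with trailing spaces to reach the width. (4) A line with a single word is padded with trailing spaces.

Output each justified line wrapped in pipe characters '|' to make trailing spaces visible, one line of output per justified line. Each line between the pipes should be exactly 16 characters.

Line 1: ['data', 'python', 'been'] (min_width=16, slack=0)
Line 2: ['be', 'rain', 'tomato'] (min_width=14, slack=2)
Line 3: ['address', 'dog'] (min_width=11, slack=5)

Answer: |data python been|
|be  rain  tomato|
|address dog     |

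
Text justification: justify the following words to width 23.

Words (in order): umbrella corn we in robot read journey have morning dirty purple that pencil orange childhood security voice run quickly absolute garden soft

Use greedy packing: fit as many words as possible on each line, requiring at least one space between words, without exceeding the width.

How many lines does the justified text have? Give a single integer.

Line 1: ['umbrella', 'corn', 'we', 'in'] (min_width=19, slack=4)
Line 2: ['robot', 'read', 'journey', 'have'] (min_width=23, slack=0)
Line 3: ['morning', 'dirty', 'purple'] (min_width=20, slack=3)
Line 4: ['that', 'pencil', 'orange'] (min_width=18, slack=5)
Line 5: ['childhood', 'security'] (min_width=18, slack=5)
Line 6: ['voice', 'run', 'quickly'] (min_width=17, slack=6)
Line 7: ['absolute', 'garden', 'soft'] (min_width=20, slack=3)
Total lines: 7

Answer: 7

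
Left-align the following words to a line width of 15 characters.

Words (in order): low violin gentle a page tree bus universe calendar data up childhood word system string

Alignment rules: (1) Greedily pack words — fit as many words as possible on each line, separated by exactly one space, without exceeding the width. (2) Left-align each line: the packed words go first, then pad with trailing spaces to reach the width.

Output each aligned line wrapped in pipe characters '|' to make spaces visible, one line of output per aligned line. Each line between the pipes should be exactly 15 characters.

Answer: |low violin     |
|gentle a page  |
|tree bus       |
|universe       |
|calendar data  |
|up childhood   |
|word system    |
|string         |

Derivation:
Line 1: ['low', 'violin'] (min_width=10, slack=5)
Line 2: ['gentle', 'a', 'page'] (min_width=13, slack=2)
Line 3: ['tree', 'bus'] (min_width=8, slack=7)
Line 4: ['universe'] (min_width=8, slack=7)
Line 5: ['calendar', 'data'] (min_width=13, slack=2)
Line 6: ['up', 'childhood'] (min_width=12, slack=3)
Line 7: ['word', 'system'] (min_width=11, slack=4)
Line 8: ['string'] (min_width=6, slack=9)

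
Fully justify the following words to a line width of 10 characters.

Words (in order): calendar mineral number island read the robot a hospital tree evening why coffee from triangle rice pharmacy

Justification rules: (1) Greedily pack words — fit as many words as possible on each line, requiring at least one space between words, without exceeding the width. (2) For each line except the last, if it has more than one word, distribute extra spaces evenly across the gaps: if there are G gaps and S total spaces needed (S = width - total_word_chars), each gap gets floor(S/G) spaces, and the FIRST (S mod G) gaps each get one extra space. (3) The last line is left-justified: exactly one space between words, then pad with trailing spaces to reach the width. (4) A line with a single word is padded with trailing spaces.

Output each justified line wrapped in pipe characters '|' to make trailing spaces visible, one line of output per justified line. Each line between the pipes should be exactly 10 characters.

Line 1: ['calendar'] (min_width=8, slack=2)
Line 2: ['mineral'] (min_width=7, slack=3)
Line 3: ['number'] (min_width=6, slack=4)
Line 4: ['island'] (min_width=6, slack=4)
Line 5: ['read', 'the'] (min_width=8, slack=2)
Line 6: ['robot', 'a'] (min_width=7, slack=3)
Line 7: ['hospital'] (min_width=8, slack=2)
Line 8: ['tree'] (min_width=4, slack=6)
Line 9: ['evening'] (min_width=7, slack=3)
Line 10: ['why', 'coffee'] (min_width=10, slack=0)
Line 11: ['from'] (min_width=4, slack=6)
Line 12: ['triangle'] (min_width=8, slack=2)
Line 13: ['rice'] (min_width=4, slack=6)
Line 14: ['pharmacy'] (min_width=8, slack=2)

Answer: |calendar  |
|mineral   |
|number    |
|island    |
|read   the|
|robot    a|
|hospital  |
|tree      |
|evening   |
|why coffee|
|from      |
|triangle  |
|rice      |
|pharmacy  |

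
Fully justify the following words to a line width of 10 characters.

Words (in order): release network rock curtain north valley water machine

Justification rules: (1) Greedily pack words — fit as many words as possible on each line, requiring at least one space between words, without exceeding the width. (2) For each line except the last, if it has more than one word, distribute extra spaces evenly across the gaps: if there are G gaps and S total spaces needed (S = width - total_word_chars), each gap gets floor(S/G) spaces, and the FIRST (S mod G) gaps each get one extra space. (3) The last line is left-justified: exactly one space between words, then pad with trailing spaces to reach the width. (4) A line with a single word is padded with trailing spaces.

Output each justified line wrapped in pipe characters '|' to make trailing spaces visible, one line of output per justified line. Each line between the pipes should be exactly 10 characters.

Answer: |release   |
|network   |
|rock      |
|curtain   |
|north     |
|valley    |
|water     |
|machine   |

Derivation:
Line 1: ['release'] (min_width=7, slack=3)
Line 2: ['network'] (min_width=7, slack=3)
Line 3: ['rock'] (min_width=4, slack=6)
Line 4: ['curtain'] (min_width=7, slack=3)
Line 5: ['north'] (min_width=5, slack=5)
Line 6: ['valley'] (min_width=6, slack=4)
Line 7: ['water'] (min_width=5, slack=5)
Line 8: ['machine'] (min_width=7, slack=3)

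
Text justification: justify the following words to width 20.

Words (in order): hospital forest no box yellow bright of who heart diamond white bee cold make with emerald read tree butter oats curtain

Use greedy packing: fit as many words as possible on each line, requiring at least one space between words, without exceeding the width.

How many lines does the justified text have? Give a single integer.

Answer: 7

Derivation:
Line 1: ['hospital', 'forest', 'no'] (min_width=18, slack=2)
Line 2: ['box', 'yellow', 'bright', 'of'] (min_width=20, slack=0)
Line 3: ['who', 'heart', 'diamond'] (min_width=17, slack=3)
Line 4: ['white', 'bee', 'cold', 'make'] (min_width=19, slack=1)
Line 5: ['with', 'emerald', 'read'] (min_width=17, slack=3)
Line 6: ['tree', 'butter', 'oats'] (min_width=16, slack=4)
Line 7: ['curtain'] (min_width=7, slack=13)
Total lines: 7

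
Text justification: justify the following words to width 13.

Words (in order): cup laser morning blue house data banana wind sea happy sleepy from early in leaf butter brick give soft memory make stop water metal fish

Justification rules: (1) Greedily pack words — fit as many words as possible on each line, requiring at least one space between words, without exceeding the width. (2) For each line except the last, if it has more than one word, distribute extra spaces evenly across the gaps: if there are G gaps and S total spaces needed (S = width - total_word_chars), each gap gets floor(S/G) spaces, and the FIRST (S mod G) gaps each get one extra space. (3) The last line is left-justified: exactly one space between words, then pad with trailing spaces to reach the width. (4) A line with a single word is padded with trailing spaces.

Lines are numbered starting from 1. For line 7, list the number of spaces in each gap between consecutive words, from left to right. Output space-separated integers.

Line 1: ['cup', 'laser'] (min_width=9, slack=4)
Line 2: ['morning', 'blue'] (min_width=12, slack=1)
Line 3: ['house', 'data'] (min_width=10, slack=3)
Line 4: ['banana', 'wind'] (min_width=11, slack=2)
Line 5: ['sea', 'happy'] (min_width=9, slack=4)
Line 6: ['sleepy', 'from'] (min_width=11, slack=2)
Line 7: ['early', 'in', 'leaf'] (min_width=13, slack=0)
Line 8: ['butter', 'brick'] (min_width=12, slack=1)
Line 9: ['give', 'soft'] (min_width=9, slack=4)
Line 10: ['memory', 'make'] (min_width=11, slack=2)
Line 11: ['stop', 'water'] (min_width=10, slack=3)
Line 12: ['metal', 'fish'] (min_width=10, slack=3)

Answer: 1 1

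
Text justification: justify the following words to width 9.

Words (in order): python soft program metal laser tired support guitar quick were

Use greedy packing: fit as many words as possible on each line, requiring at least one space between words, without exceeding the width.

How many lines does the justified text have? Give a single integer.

Line 1: ['python'] (min_width=6, slack=3)
Line 2: ['soft'] (min_width=4, slack=5)
Line 3: ['program'] (min_width=7, slack=2)
Line 4: ['metal'] (min_width=5, slack=4)
Line 5: ['laser'] (min_width=5, slack=4)
Line 6: ['tired'] (min_width=5, slack=4)
Line 7: ['support'] (min_width=7, slack=2)
Line 8: ['guitar'] (min_width=6, slack=3)
Line 9: ['quick'] (min_width=5, slack=4)
Line 10: ['were'] (min_width=4, slack=5)
Total lines: 10

Answer: 10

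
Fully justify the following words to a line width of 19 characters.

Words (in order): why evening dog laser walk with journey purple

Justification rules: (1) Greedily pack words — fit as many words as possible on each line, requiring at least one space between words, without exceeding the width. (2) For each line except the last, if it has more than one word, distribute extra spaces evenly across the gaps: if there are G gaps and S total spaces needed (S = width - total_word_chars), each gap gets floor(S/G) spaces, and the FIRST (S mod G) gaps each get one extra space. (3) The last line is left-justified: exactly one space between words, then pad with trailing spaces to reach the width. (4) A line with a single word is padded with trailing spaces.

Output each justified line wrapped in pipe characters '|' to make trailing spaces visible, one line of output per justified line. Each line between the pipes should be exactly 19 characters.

Answer: |why   evening   dog|
|laser   walk   with|
|journey purple     |

Derivation:
Line 1: ['why', 'evening', 'dog'] (min_width=15, slack=4)
Line 2: ['laser', 'walk', 'with'] (min_width=15, slack=4)
Line 3: ['journey', 'purple'] (min_width=14, slack=5)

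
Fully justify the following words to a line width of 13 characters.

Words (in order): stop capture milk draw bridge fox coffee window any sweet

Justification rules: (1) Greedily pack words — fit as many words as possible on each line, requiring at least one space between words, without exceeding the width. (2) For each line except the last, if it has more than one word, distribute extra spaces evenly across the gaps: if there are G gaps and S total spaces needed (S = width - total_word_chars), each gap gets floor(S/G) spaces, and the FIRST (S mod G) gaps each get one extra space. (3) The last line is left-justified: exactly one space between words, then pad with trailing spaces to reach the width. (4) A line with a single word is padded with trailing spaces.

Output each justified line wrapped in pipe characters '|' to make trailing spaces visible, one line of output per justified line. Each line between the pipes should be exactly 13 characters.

Answer: |stop  capture|
|milk     draw|
|bridge    fox|
|coffee window|
|any sweet    |

Derivation:
Line 1: ['stop', 'capture'] (min_width=12, slack=1)
Line 2: ['milk', 'draw'] (min_width=9, slack=4)
Line 3: ['bridge', 'fox'] (min_width=10, slack=3)
Line 4: ['coffee', 'window'] (min_width=13, slack=0)
Line 5: ['any', 'sweet'] (min_width=9, slack=4)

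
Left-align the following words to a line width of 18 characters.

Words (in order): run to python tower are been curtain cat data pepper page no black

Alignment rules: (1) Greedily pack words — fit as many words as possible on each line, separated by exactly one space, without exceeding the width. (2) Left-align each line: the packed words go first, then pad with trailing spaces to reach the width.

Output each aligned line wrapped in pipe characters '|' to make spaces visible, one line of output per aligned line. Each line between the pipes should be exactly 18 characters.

Line 1: ['run', 'to', 'python'] (min_width=13, slack=5)
Line 2: ['tower', 'are', 'been'] (min_width=14, slack=4)
Line 3: ['curtain', 'cat', 'data'] (min_width=16, slack=2)
Line 4: ['pepper', 'page', 'no'] (min_width=14, slack=4)
Line 5: ['black'] (min_width=5, slack=13)

Answer: |run to python     |
|tower are been    |
|curtain cat data  |
|pepper page no    |
|black             |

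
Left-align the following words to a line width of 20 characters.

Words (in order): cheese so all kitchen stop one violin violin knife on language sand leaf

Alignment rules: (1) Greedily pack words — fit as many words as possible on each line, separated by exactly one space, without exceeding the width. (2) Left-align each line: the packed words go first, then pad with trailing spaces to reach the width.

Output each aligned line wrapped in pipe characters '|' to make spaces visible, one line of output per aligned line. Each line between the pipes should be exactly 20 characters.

Line 1: ['cheese', 'so', 'all'] (min_width=13, slack=7)
Line 2: ['kitchen', 'stop', 'one'] (min_width=16, slack=4)
Line 3: ['violin', 'violin', 'knife'] (min_width=19, slack=1)
Line 4: ['on', 'language', 'sand'] (min_width=16, slack=4)
Line 5: ['leaf'] (min_width=4, slack=16)

Answer: |cheese so all       |
|kitchen stop one    |
|violin violin knife |
|on language sand    |
|leaf                |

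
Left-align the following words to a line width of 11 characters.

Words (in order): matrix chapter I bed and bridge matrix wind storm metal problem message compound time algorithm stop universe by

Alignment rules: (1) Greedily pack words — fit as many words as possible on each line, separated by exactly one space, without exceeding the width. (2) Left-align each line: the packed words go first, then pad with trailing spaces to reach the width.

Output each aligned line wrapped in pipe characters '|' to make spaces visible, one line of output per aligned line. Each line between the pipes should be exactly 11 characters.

Answer: |matrix     |
|chapter I  |
|bed and    |
|bridge     |
|matrix wind|
|storm metal|
|problem    |
|message    |
|compound   |
|time       |
|algorithm  |
|stop       |
|universe by|

Derivation:
Line 1: ['matrix'] (min_width=6, slack=5)
Line 2: ['chapter', 'I'] (min_width=9, slack=2)
Line 3: ['bed', 'and'] (min_width=7, slack=4)
Line 4: ['bridge'] (min_width=6, slack=5)
Line 5: ['matrix', 'wind'] (min_width=11, slack=0)
Line 6: ['storm', 'metal'] (min_width=11, slack=0)
Line 7: ['problem'] (min_width=7, slack=4)
Line 8: ['message'] (min_width=7, slack=4)
Line 9: ['compound'] (min_width=8, slack=3)
Line 10: ['time'] (min_width=4, slack=7)
Line 11: ['algorithm'] (min_width=9, slack=2)
Line 12: ['stop'] (min_width=4, slack=7)
Line 13: ['universe', 'by'] (min_width=11, slack=0)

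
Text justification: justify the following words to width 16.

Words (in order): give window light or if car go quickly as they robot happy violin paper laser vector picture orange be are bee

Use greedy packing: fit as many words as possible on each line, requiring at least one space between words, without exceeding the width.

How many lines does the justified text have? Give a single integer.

Line 1: ['give', 'window'] (min_width=11, slack=5)
Line 2: ['light', 'or', 'if', 'car'] (min_width=15, slack=1)
Line 3: ['go', 'quickly', 'as'] (min_width=13, slack=3)
Line 4: ['they', 'robot', 'happy'] (min_width=16, slack=0)
Line 5: ['violin', 'paper'] (min_width=12, slack=4)
Line 6: ['laser', 'vector'] (min_width=12, slack=4)
Line 7: ['picture', 'orange'] (min_width=14, slack=2)
Line 8: ['be', 'are', 'bee'] (min_width=10, slack=6)
Total lines: 8

Answer: 8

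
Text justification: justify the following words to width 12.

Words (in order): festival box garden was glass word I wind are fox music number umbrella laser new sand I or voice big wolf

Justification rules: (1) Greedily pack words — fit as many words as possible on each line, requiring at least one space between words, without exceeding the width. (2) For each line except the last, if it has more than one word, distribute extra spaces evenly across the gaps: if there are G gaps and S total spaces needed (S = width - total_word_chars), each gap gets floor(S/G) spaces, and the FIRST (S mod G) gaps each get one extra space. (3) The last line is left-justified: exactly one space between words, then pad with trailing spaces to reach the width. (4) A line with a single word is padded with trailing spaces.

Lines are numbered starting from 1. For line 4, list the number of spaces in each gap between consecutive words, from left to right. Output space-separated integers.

Line 1: ['festival', 'box'] (min_width=12, slack=0)
Line 2: ['garden', 'was'] (min_width=10, slack=2)
Line 3: ['glass', 'word', 'I'] (min_width=12, slack=0)
Line 4: ['wind', 'are', 'fox'] (min_width=12, slack=0)
Line 5: ['music', 'number'] (min_width=12, slack=0)
Line 6: ['umbrella'] (min_width=8, slack=4)
Line 7: ['laser', 'new'] (min_width=9, slack=3)
Line 8: ['sand', 'I', 'or'] (min_width=9, slack=3)
Line 9: ['voice', 'big'] (min_width=9, slack=3)
Line 10: ['wolf'] (min_width=4, slack=8)

Answer: 1 1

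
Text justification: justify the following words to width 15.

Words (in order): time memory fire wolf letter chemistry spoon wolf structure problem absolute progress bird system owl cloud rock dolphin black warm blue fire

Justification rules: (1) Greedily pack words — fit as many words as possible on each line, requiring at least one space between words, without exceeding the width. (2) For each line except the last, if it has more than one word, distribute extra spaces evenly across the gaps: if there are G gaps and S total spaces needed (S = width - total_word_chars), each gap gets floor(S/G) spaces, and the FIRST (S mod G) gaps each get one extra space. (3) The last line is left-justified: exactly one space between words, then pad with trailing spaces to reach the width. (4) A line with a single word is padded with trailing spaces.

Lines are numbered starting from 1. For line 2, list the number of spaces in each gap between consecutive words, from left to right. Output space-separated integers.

Line 1: ['time', 'memory'] (min_width=11, slack=4)
Line 2: ['fire', 'wolf'] (min_width=9, slack=6)
Line 3: ['letter'] (min_width=6, slack=9)
Line 4: ['chemistry', 'spoon'] (min_width=15, slack=0)
Line 5: ['wolf', 'structure'] (min_width=14, slack=1)
Line 6: ['problem'] (min_width=7, slack=8)
Line 7: ['absolute'] (min_width=8, slack=7)
Line 8: ['progress', 'bird'] (min_width=13, slack=2)
Line 9: ['system', 'owl'] (min_width=10, slack=5)
Line 10: ['cloud', 'rock'] (min_width=10, slack=5)
Line 11: ['dolphin', 'black'] (min_width=13, slack=2)
Line 12: ['warm', 'blue', 'fire'] (min_width=14, slack=1)

Answer: 7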